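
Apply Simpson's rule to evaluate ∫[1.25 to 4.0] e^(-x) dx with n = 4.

f(x) = e^(-x)
a = 1.25, b = 4.0, n = 4
h = (b - a)/n = 0.687500

Simpson's rule: (h/3)[f(x₀) + 4f(x₁) + 2f(x₂) + ... + f(xₙ)]

x_0 = 1.2500, f(x_0) = 0.286505, coefficient = 1
x_1 = 1.9375, f(x_1) = 0.144064, coefficient = 4
x_2 = 2.6250, f(x_2) = 0.072440, coefficient = 2
x_3 = 3.3125, f(x_3) = 0.036425, coefficient = 4
x_4 = 4.0000, f(x_4) = 0.018316, coefficient = 1

I ≈ (0.687500/3) × 1.171655 = 0.268504
Exact value: 0.268189
Error: 0.000315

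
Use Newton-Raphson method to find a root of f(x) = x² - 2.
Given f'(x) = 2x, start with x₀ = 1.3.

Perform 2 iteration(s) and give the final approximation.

f(x) = x² - 2
f'(x) = 2x
x₀ = 1.3

Newton-Raphson formula: x_{n+1} = x_n - f(x_n)/f'(x_n)

Iteration 1:
  f(1.300000) = -0.310000
  f'(1.300000) = 2.600000
  x_1 = 1.300000 - (-0.310000)/2.600000 = 1.419231
Iteration 2:
  f(1.419231) = 0.014216
  f'(1.419231) = 2.838462
  x_2 = 1.419231 - 0.014216/2.838462 = 1.414222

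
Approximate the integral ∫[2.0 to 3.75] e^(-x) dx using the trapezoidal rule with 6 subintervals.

f(x) = e^(-x)
a = 2.0, b = 3.75, n = 6
h = (b - a)/n = 0.291667

Trapezoidal rule: (h/2)[f(x₀) + 2f(x₁) + 2f(x₂) + ... + f(xₙ)]

x_0 = 2.0000, f(x_0) = 0.135335, coefficient = 1
x_1 = 2.2917, f(x_1) = 0.101098, coefficient = 2
x_2 = 2.5833, f(x_2) = 0.075522, coefficient = 2
x_3 = 2.8750, f(x_3) = 0.056416, coefficient = 2
x_4 = 3.1667, f(x_4) = 0.042144, coefficient = 2
x_5 = 3.4583, f(x_5) = 0.031482, coefficient = 2
x_6 = 3.7500, f(x_6) = 0.023518, coefficient = 1

I ≈ (0.291667/2) × 0.772177 = 0.112609
Exact value: 0.111818
Error: 0.000792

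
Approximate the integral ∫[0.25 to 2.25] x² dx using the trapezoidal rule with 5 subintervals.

f(x) = x²
a = 0.25, b = 2.25, n = 5
h = (b - a)/n = 0.400000

Trapezoidal rule: (h/2)[f(x₀) + 2f(x₁) + 2f(x₂) + ... + f(xₙ)]

x_0 = 0.2500, f(x_0) = 0.062500, coefficient = 1
x_1 = 0.6500, f(x_1) = 0.422500, coefficient = 2
x_2 = 1.0500, f(x_2) = 1.102500, coefficient = 2
x_3 = 1.4500, f(x_3) = 2.102500, coefficient = 2
x_4 = 1.8500, f(x_4) = 3.422500, coefficient = 2
x_5 = 2.2500, f(x_5) = 5.062500, coefficient = 1

I ≈ (0.400000/2) × 19.225000 = 3.845000
Exact value: 3.791667
Error: 0.053333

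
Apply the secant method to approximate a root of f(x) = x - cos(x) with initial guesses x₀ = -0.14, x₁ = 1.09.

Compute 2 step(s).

f(x) = x - cos(x)
x₀ = -0.14, x₁ = 1.09

Secant formula: x_{n+1} = x_n - f(x_n)(x_n - x_{n-1})/(f(x_n) - f(x_{n-1}))

Iteration 1:
  f(-0.140000) = -1.130216
  f(1.090000) = 0.627515
  x_2 = 1.090000 - 0.627515×(1.090000 - (-0.140000))/(0.627515 - (-1.130216))
       = 0.650887
Iteration 2:
  f(1.090000) = 0.627515
  f(0.650887) = -0.144660
  x_3 = 0.650887 - (-0.144660)×(0.650887 - 1.090000)/(-0.144660 - 0.627515)
       = 0.733151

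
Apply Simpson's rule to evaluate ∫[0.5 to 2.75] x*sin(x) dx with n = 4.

f(x) = x*sin(x)
a = 0.5, b = 2.75, n = 4
h = (b - a)/n = 0.562500

Simpson's rule: (h/3)[f(x₀) + 4f(x₁) + 2f(x₂) + ... + f(xₙ)]

x_0 = 0.5000, f(x_0) = 0.239713, coefficient = 1
x_1 = 1.0625, f(x_1) = 0.928173, coefficient = 4
x_2 = 1.6250, f(x_2) = 1.622613, coefficient = 2
x_3 = 2.1875, f(x_3) = 1.784539, coefficient = 4
x_4 = 2.7500, f(x_4) = 1.049568, coefficient = 1

I ≈ (0.562500/3) × 15.385357 = 2.884754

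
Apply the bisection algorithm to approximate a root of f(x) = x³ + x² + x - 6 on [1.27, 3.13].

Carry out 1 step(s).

f(x) = x³ + x² + x - 6
Initial interval: [1.27, 3.13]

Iteration 1:
  c_1 = (1.270000 + 3.130000)/2 = 2.200000
  f(c_1) = f(2.200000) = 11.688000
  f(a) × f(c) < 0, new interval: [1.270000, 2.200000]

After 1 iteration(s), the approximation is c_1 = 2.200000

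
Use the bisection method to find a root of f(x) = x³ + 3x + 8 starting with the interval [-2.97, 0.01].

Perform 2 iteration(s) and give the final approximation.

f(x) = x³ + 3x + 8
Initial interval: [-2.97, 0.01]

Iteration 1:
  c_1 = (-2.970000 + 0.010000)/2 = -1.480000
  f(c_1) = f(-1.480000) = 0.318208
  f(a) × f(c) < 0, new interval: [-2.970000, -1.480000]
Iteration 2:
  c_2 = (-2.970000 + (-1.480000))/2 = -2.225000
  f(c_2) = f(-2.225000) = -9.690141
  f(a) × f(c) ≥ 0, new interval: [-2.225000, -1.480000]

After 2 iteration(s), the approximation is c_2 = -2.225000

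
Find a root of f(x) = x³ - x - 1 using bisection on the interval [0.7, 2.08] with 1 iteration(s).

f(x) = x³ - x - 1
Initial interval: [0.7, 2.08]

Iteration 1:
  c_1 = (0.700000 + 2.080000)/2 = 1.390000
  f(c_1) = f(1.390000) = 0.295619
  f(a) × f(c) < 0, new interval: [0.700000, 1.390000]

After 1 iteration(s), the approximation is c_1 = 1.390000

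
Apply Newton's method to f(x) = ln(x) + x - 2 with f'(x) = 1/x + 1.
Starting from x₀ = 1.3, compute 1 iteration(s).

f(x) = ln(x) + x - 2
f'(x) = 1/x + 1
x₀ = 1.3

Newton-Raphson formula: x_{n+1} = x_n - f(x_n)/f'(x_n)

Iteration 1:
  f(1.300000) = -0.437636
  f'(1.300000) = 1.769231
  x_1 = 1.300000 - (-0.437636)/1.769231 = 1.547359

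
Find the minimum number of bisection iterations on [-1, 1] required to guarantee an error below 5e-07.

We need (b-a)/2^n ≤ 5e-07
(1 - (-1))/2^n ≤ 5e-07
2/2^n ≤ 5e-07
2^n ≥ 4000000
n ≥ log₂(4000000) = 21.93
n ≥ 22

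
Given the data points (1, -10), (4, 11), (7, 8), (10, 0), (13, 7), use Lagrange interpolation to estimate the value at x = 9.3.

Lagrange interpolation formula:
P(x) = Σ yᵢ × Lᵢ(x)
where Lᵢ(x) = Π_{j≠i} (x - xⱼ)/(xᵢ - xⱼ)

L_0(9.3) = (9.3 - 4)/(1 - 4) × (9.3 - 7)/(1 - 7) × (9.3 - 10)/(1 - 10) × (9.3 - 13)/(1 - 13) = 0.016241
L_1(9.3) = (9.3 - 1)/(4 - 1) × (9.3 - 7)/(4 - 7) × (9.3 - 10)/(4 - 10) × (9.3 - 13)/(4 - 13) = -0.101735
L_2(9.3) = (9.3 - 1)/(7 - 1) × (9.3 - 4)/(7 - 4) × (9.3 - 10)/(7 - 10) × (9.3 - 13)/(7 - 13) = 0.351648
L_3(9.3) = (9.3 - 1)/(10 - 1) × (9.3 - 4)/(10 - 4) × (9.3 - 7)/(10 - 7) × (9.3 - 13)/(10 - 13) = 0.770278
L_4(9.3) = (9.3 - 1)/(13 - 1) × (9.3 - 4)/(13 - 4) × (9.3 - 7)/(13 - 7) × (9.3 - 10)/(13 - 10) = -0.036432

P(9.3) = (-10)×L_0(9.3) + 11×L_1(9.3) + 8×L_2(9.3) + 0×L_3(9.3) + 7×L_4(9.3)
P(9.3) = 1.276673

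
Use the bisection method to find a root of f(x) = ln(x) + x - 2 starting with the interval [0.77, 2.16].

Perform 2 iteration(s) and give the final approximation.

f(x) = ln(x) + x - 2
Initial interval: [0.77, 2.16]

Iteration 1:
  c_1 = (0.770000 + 2.160000)/2 = 1.465000
  f(c_1) = f(1.465000) = -0.153145
  f(a) × f(c) ≥ 0, new interval: [1.465000, 2.160000]
Iteration 2:
  c_2 = (1.465000 + 2.160000)/2 = 1.812500
  f(c_2) = f(1.812500) = 0.407207
  f(a) × f(c) < 0, new interval: [1.465000, 1.812500]

After 2 iteration(s), the approximation is c_2 = 1.812500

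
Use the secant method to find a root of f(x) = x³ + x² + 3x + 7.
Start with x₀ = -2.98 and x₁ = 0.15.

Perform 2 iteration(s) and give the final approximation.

f(x) = x³ + x² + 3x + 7
x₀ = -2.98, x₁ = 0.15

Secant formula: x_{n+1} = x_n - f(x_n)(x_n - x_{n-1})/(f(x_n) - f(x_{n-1}))

Iteration 1:
  f(-2.980000) = -19.523192
  f(0.150000) = 7.475875
  x_2 = 0.150000 - 7.475875×(0.150000 - (-2.980000))/(7.475875 - (-19.523192))
       = -0.716678
Iteration 2:
  f(0.150000) = 7.475875
  f(-0.716678) = 4.995489
  x_3 = -0.716678 - 4.995489×(-0.716678 - 0.150000)/(4.995489 - 7.475875)
       = -2.462164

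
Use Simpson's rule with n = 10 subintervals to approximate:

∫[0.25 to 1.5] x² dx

f(x) = x²
a = 0.25, b = 1.5, n = 10
h = (b - a)/n = 0.125000

Simpson's rule: (h/3)[f(x₀) + 4f(x₁) + 2f(x₂) + ... + f(xₙ)]

x_0 = 0.2500, f(x_0) = 0.062500, coefficient = 1
x_1 = 0.3750, f(x_1) = 0.140625, coefficient = 4
x_2 = 0.5000, f(x_2) = 0.250000, coefficient = 2
x_3 = 0.6250, f(x_3) = 0.390625, coefficient = 4
x_4 = 0.7500, f(x_4) = 0.562500, coefficient = 2
x_5 = 0.8750, f(x_5) = 0.765625, coefficient = 4
x_6 = 1.0000, f(x_6) = 1.000000, coefficient = 2
x_7 = 1.1250, f(x_7) = 1.265625, coefficient = 4
x_8 = 1.2500, f(x_8) = 1.562500, coefficient = 2
x_9 = 1.3750, f(x_9) = 1.890625, coefficient = 4
x_10 = 1.5000, f(x_10) = 2.250000, coefficient = 1

I ≈ (0.125000/3) × 26.875000 = 1.119792
Exact value: 1.119792
Error: 0.000000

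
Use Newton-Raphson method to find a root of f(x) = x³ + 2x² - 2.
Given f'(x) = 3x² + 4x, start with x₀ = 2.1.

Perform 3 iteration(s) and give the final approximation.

f(x) = x³ + 2x² - 2
f'(x) = 3x² + 4x
x₀ = 2.1

Newton-Raphson formula: x_{n+1} = x_n - f(x_n)/f'(x_n)

Iteration 1:
  f(2.100000) = 16.081000
  f'(2.100000) = 21.630000
  x_1 = 2.100000 - 16.081000/21.630000 = 1.356542
Iteration 2:
  f(1.356542) = 4.176728
  f'(1.356542) = 10.946785
  x_2 = 1.356542 - 4.176728/10.946785 = 0.974993
Iteration 3:
  f(0.974993) = 0.828065
  f'(0.974993) = 6.751811
  x_3 = 0.974993 - 0.828065/6.751811 = 0.852350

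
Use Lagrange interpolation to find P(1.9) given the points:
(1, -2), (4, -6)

Lagrange interpolation formula:
P(x) = Σ yᵢ × Lᵢ(x)
where Lᵢ(x) = Π_{j≠i} (x - xⱼ)/(xᵢ - xⱼ)

L_0(1.9) = (1.9 - 4)/(1 - 4) = 0.700000
L_1(1.9) = (1.9 - 1)/(4 - 1) = 0.300000

P(1.9) = (-2)×L_0(1.9) + (-6)×L_1(1.9)
P(1.9) = -3.200000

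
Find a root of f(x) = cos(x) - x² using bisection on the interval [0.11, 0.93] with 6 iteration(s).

f(x) = cos(x) - x²
Initial interval: [0.11, 0.93]

Iteration 1:
  c_1 = (0.110000 + 0.930000)/2 = 0.520000
  f(c_1) = f(0.520000) = 0.597419
  f(a) × f(c) ≥ 0, new interval: [0.520000, 0.930000]
Iteration 2:
  c_2 = (0.520000 + 0.930000)/2 = 0.725000
  f(c_2) = f(0.725000) = 0.222874
  f(a) × f(c) ≥ 0, new interval: [0.725000, 0.930000]
Iteration 3:
  c_3 = (0.725000 + 0.930000)/2 = 0.827500
  f(c_3) = f(0.827500) = -0.008038
  f(a) × f(c) < 0, new interval: [0.725000, 0.827500]
Iteration 4:
  c_4 = (0.725000 + 0.827500)/2 = 0.776250
  f(c_4) = f(0.776250) = 0.110982
  f(a) × f(c) ≥ 0, new interval: [0.776250, 0.827500]
Iteration 5:
  c_5 = (0.776250 + 0.827500)/2 = 0.801875
  f(c_5) = f(0.801875) = 0.052357
  f(a) × f(c) ≥ 0, new interval: [0.801875, 0.827500]
Iteration 6:
  c_6 = (0.801875 + 0.827500)/2 = 0.814688
  f(c_6) = f(0.814688) = 0.022380
  f(a) × f(c) ≥ 0, new interval: [0.814688, 0.827500]

After 6 iteration(s), the approximation is c_6 = 0.814688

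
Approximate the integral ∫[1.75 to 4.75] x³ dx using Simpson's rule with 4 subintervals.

f(x) = x³
a = 1.75, b = 4.75, n = 4
h = (b - a)/n = 0.750000

Simpson's rule: (h/3)[f(x₀) + 4f(x₁) + 2f(x₂) + ... + f(xₙ)]

x_0 = 1.7500, f(x_0) = 5.359375, coefficient = 1
x_1 = 2.5000, f(x_1) = 15.625000, coefficient = 4
x_2 = 3.2500, f(x_2) = 34.328125, coefficient = 2
x_3 = 4.0000, f(x_3) = 64.000000, coefficient = 4
x_4 = 4.7500, f(x_4) = 107.171875, coefficient = 1

I ≈ (0.750000/3) × 499.687500 = 124.921875
Exact value: 124.921875
Error: 0.000000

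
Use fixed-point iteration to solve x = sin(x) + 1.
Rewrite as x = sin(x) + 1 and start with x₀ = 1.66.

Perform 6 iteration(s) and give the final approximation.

Equation: x = sin(x) + 1
Fixed-point form: x = sin(x) + 1
x₀ = 1.66

x_1 = g(1.660000) = 1.996024
x_2 = g(1.996024) = 1.910945
x_3 = g(1.910945) = 1.942705
x_4 = g(1.942705) = 1.931635
x_5 = g(1.931635) = 1.935601
x_6 = g(1.935601) = 1.934193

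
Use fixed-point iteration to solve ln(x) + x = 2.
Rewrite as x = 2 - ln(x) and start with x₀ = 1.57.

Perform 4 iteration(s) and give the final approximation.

Equation: ln(x) + x = 2
Fixed-point form: x = 2 - ln(x)
x₀ = 1.57

x_1 = g(1.570000) = 1.548924
x_2 = g(1.548924) = 1.562439
x_3 = g(1.562439) = 1.553752
x_4 = g(1.553752) = 1.559327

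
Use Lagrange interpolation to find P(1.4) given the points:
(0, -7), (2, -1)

Lagrange interpolation formula:
P(x) = Σ yᵢ × Lᵢ(x)
where Lᵢ(x) = Π_{j≠i} (x - xⱼ)/(xᵢ - xⱼ)

L_0(1.4) = (1.4 - 2)/(0 - 2) = 0.300000
L_1(1.4) = (1.4 - 0)/(2 - 0) = 0.700000

P(1.4) = (-7)×L_0(1.4) + (-1)×L_1(1.4)
P(1.4) = -2.800000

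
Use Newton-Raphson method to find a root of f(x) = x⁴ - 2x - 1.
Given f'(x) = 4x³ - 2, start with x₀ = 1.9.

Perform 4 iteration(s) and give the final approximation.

f(x) = x⁴ - 2x - 1
f'(x) = 4x³ - 2
x₀ = 1.9

Newton-Raphson formula: x_{n+1} = x_n - f(x_n)/f'(x_n)

Iteration 1:
  f(1.900000) = 8.232100
  f'(1.900000) = 25.436000
  x_1 = 1.900000 - 8.232100/25.436000 = 1.576360
Iteration 2:
  f(1.576360) = 2.022066
  f'(1.576360) = 13.668465
  x_2 = 1.576360 - 2.022066/13.668465 = 1.428424
Iteration 3:
  f(1.428424) = 0.306361
  f'(1.428424) = 9.658190
  x_3 = 1.428424 - 0.306361/9.658190 = 1.396703
Iteration 4:
  f(1.396703) = 0.012137
  f'(1.396703) = 8.898645
  x_4 = 1.396703 - 0.012137/8.898645 = 1.395339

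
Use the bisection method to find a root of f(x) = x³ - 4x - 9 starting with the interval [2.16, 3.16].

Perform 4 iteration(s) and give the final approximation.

f(x) = x³ - 4x - 9
Initial interval: [2.16, 3.16]

Iteration 1:
  c_1 = (2.160000 + 3.160000)/2 = 2.660000
  f(c_1) = f(2.660000) = -0.818904
  f(a) × f(c) ≥ 0, new interval: [2.660000, 3.160000]
Iteration 2:
  c_2 = (2.660000 + 3.160000)/2 = 2.910000
  f(c_2) = f(2.910000) = 4.002171
  f(a) × f(c) < 0, new interval: [2.660000, 2.910000]
Iteration 3:
  c_3 = (2.660000 + 2.910000)/2 = 2.785000
  f(c_3) = f(2.785000) = 1.461087
  f(a) × f(c) < 0, new interval: [2.660000, 2.785000]
Iteration 4:
  c_4 = (2.660000 + 2.785000)/2 = 2.722500
  f(c_4) = f(2.722500) = 0.289187
  f(a) × f(c) < 0, new interval: [2.660000, 2.722500]

After 4 iteration(s), the approximation is c_4 = 2.722500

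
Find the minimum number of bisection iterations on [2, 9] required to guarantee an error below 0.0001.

We need (b-a)/2^n ≤ 0.0001
(9 - 2)/2^n ≤ 0.0001
7/2^n ≤ 0.0001
2^n ≥ 70000
n ≥ log₂(70000) = 16.10
n ≥ 17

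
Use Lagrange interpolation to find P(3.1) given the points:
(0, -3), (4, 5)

Lagrange interpolation formula:
P(x) = Σ yᵢ × Lᵢ(x)
where Lᵢ(x) = Π_{j≠i} (x - xⱼ)/(xᵢ - xⱼ)

L_0(3.1) = (3.1 - 4)/(0 - 4) = 0.225000
L_1(3.1) = (3.1 - 0)/(4 - 0) = 0.775000

P(3.1) = (-3)×L_0(3.1) + 5×L_1(3.1)
P(3.1) = 3.200000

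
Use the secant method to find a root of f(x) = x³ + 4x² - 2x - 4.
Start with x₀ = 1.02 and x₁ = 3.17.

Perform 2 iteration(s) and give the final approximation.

f(x) = x³ + 4x² - 2x - 4
x₀ = 1.02, x₁ = 3.17

Secant formula: x_{n+1} = x_n - f(x_n)(x_n - x_{n-1})/(f(x_n) - f(x_{n-1}))

Iteration 1:
  f(1.020000) = -0.817192
  f(3.170000) = 61.710613
  x_2 = 3.170000 - 61.710613×(3.170000 - 1.020000)/(61.710613 - (-0.817192))
       = 1.048099
Iteration 2:
  f(3.170000) = 61.710613
  f(1.048099) = -0.550804
  x_3 = 1.048099 - (-0.550804)×(1.048099 - 3.170000)/(-0.550804 - 61.710613)
       = 1.066871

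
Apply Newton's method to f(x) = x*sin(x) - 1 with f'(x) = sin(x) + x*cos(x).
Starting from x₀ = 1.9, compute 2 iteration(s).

f(x) = x*sin(x) - 1
f'(x) = sin(x) + x*cos(x)
x₀ = 1.9

Newton-Raphson formula: x_{n+1} = x_n - f(x_n)/f'(x_n)

Iteration 1:
  f(1.900000) = 0.797970
  f'(1.900000) = 0.332050
  x_1 = 1.900000 - 0.797970/0.332050 = -0.503163
Iteration 2:
  f(-0.503163) = -0.757375
  f'(-0.503163) = -0.923001
  x_2 = -0.503163 - (-0.757375)/(-0.923001) = -1.323720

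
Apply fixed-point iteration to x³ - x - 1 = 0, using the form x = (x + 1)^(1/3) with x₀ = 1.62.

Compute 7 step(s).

Equation: x³ - x - 1 = 0
Fixed-point form: x = (x + 1)^(1/3)
x₀ = 1.62

x_1 = g(1.620000) = 1.378586
x_2 = g(1.378586) = 1.334872
x_3 = g(1.334872) = 1.326644
x_4 = g(1.326644) = 1.325084
x_5 = g(1.325084) = 1.324787
x_6 = g(1.324787) = 1.324731
x_7 = g(1.324731) = 1.324720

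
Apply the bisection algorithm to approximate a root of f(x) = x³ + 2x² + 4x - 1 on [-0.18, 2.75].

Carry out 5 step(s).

f(x) = x³ + 2x² + 4x - 1
Initial interval: [-0.18, 2.75]

Iteration 1:
  c_1 = (-0.180000 + 2.750000)/2 = 1.285000
  f(c_1) = f(1.285000) = 9.564274
  f(a) × f(c) < 0, new interval: [-0.180000, 1.285000]
Iteration 2:
  c_2 = (-0.180000 + 1.285000)/2 = 0.552500
  f(c_2) = f(0.552500) = 1.989167
  f(a) × f(c) < 0, new interval: [-0.180000, 0.552500]
Iteration 3:
  c_3 = (-0.180000 + 0.552500)/2 = 0.186250
  f(c_3) = f(0.186250) = -0.179161
  f(a) × f(c) ≥ 0, new interval: [0.186250, 0.552500]
Iteration 4:
  c_4 = (0.186250 + 0.552500)/2 = 0.369375
  f(c_4) = f(0.369375) = 0.800773
  f(a) × f(c) < 0, new interval: [0.186250, 0.369375]
Iteration 5:
  c_5 = (0.186250 + 0.369375)/2 = 0.277813
  f(c_5) = f(0.277813) = 0.287051
  f(a) × f(c) < 0, new interval: [0.186250, 0.277813]

After 5 iteration(s), the approximation is c_5 = 0.277813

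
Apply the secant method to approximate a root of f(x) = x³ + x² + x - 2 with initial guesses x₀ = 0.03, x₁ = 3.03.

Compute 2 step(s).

f(x) = x³ + x² + x - 2
x₀ = 0.03, x₁ = 3.03

Secant formula: x_{n+1} = x_n - f(x_n)(x_n - x_{n-1})/(f(x_n) - f(x_{n-1}))

Iteration 1:
  f(0.030000) = -1.969073
  f(3.030000) = 38.029027
  x_2 = 3.030000 - 38.029027×(3.030000 - 0.030000)/(38.029027 - (-1.969073))
       = 0.177687
Iteration 2:
  f(3.030000) = 38.029027
  f(0.177687) = -1.785130
  x_3 = 0.177687 - (-1.785130)×(0.177687 - 3.030000)/(-1.785130 - 38.029027)
       = 0.305575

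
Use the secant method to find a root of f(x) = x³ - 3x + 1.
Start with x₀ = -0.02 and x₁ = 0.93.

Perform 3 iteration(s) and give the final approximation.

f(x) = x³ - 3x + 1
x₀ = -0.02, x₁ = 0.93

Secant formula: x_{n+1} = x_n - f(x_n)(x_n - x_{n-1})/(f(x_n) - f(x_{n-1}))

Iteration 1:
  f(-0.020000) = 1.059992
  f(0.930000) = -0.985643
  x_2 = 0.930000 - (-0.985643)×(0.930000 - (-0.020000))/(-0.985643 - 1.059992)
       = 0.472264
Iteration 2:
  f(0.930000) = -0.985643
  f(0.472264) = -0.311461
  x_3 = 0.472264 - (-0.311461)×(0.472264 - 0.930000)/(-0.311461 - (-0.985643))
       = 0.260797
Iteration 3:
  f(0.472264) = -0.311461
  f(0.260797) = 0.235347
  x_4 = 0.260797 - 0.235347×(0.260797 - 0.472264)/(0.235347 - (-0.311461))
       = 0.351813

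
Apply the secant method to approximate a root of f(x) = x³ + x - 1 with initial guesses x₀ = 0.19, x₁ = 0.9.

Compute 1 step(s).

f(x) = x³ + x - 1
x₀ = 0.19, x₁ = 0.9

Secant formula: x_{n+1} = x_n - f(x_n)(x_n - x_{n-1})/(f(x_n) - f(x_{n-1}))

Iteration 1:
  f(0.190000) = -0.803141
  f(0.900000) = 0.629000
  x_2 = 0.900000 - 0.629000×(0.900000 - 0.190000)/(0.629000 - (-0.803141))
       = 0.588166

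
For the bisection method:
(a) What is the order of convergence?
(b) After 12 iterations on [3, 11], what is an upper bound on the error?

(a) Bisection has linear (order 1) convergence; the error is halved each step.

(b) Error bound = (b-a)/2^n = (11 - 3)/2^{12}
    = 8/2^{12}

(a) 1 (linear); (b) error ≤ 1.95e-03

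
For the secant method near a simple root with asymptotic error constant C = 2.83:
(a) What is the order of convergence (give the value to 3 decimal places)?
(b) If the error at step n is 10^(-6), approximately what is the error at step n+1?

(a) Secant method has superlinear convergence with order φ = (1+√5)/2 ≈ 1.618.
    This means |e_{n+1}| ≈ C|e_n|^1.618.

(b) With |e_n| = 10^(-6) and C = 2.83:
    |e_{n+1}| ≈ 2.83 × (10^(-6))^1.618 = 2.83 × 10^(-9.71)

(a) ≈ 1.618 (golden ratio); (b) |e_{n+1}| ≈ 5.541e-10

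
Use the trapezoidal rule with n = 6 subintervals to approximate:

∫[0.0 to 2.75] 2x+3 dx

f(x) = 2x+3
a = 0.0, b = 2.75, n = 6
h = (b - a)/n = 0.458333

Trapezoidal rule: (h/2)[f(x₀) + 2f(x₁) + 2f(x₂) + ... + f(xₙ)]

x_0 = 0.0000, f(x_0) = 3.000000, coefficient = 1
x_1 = 0.4583, f(x_1) = 3.916667, coefficient = 2
x_2 = 0.9167, f(x_2) = 4.833333, coefficient = 2
x_3 = 1.3750, f(x_3) = 5.750000, coefficient = 2
x_4 = 1.8333, f(x_4) = 6.666667, coefficient = 2
x_5 = 2.2917, f(x_5) = 7.583333, coefficient = 2
x_6 = 2.7500, f(x_6) = 8.500000, coefficient = 1

I ≈ (0.458333/2) × 69.000000 = 15.812500
Exact value: 15.812500
Error: 0.000000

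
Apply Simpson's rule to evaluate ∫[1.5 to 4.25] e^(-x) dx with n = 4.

f(x) = e^(-x)
a = 1.5, b = 4.25, n = 4
h = (b - a)/n = 0.687500

Simpson's rule: (h/3)[f(x₀) + 4f(x₁) + 2f(x₂) + ... + f(xₙ)]

x_0 = 1.5000, f(x_0) = 0.223130, coefficient = 1
x_1 = 2.1875, f(x_1) = 0.112197, coefficient = 4
x_2 = 2.8750, f(x_2) = 0.056416, coefficient = 2
x_3 = 3.5625, f(x_3) = 0.028368, coefficient = 4
x_4 = 4.2500, f(x_4) = 0.014264, coefficient = 1

I ≈ (0.687500/3) × 0.912486 = 0.209111
Exact value: 0.208866
Error: 0.000245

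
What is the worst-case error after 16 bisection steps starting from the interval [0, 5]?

Bisection error bound: |error| ≤ (b-a)/2^n
|error| ≤ (5 - 0)/2^16 = 5/2^16
|error| ≤ 0.0000762939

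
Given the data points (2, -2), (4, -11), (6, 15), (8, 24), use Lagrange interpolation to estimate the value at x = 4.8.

Lagrange interpolation formula:
P(x) = Σ yᵢ × Lᵢ(x)
where Lᵢ(x) = Π_{j≠i} (x - xⱼ)/(xᵢ - xⱼ)

L_0(4.8) = (4.8 - 4)/(2 - 4) × (4.8 - 6)/(2 - 6) × (4.8 - 8)/(2 - 8) = -0.064000
L_1(4.8) = (4.8 - 2)/(4 - 2) × (4.8 - 6)/(4 - 6) × (4.8 - 8)/(4 - 8) = 0.672000
L_2(4.8) = (4.8 - 2)/(6 - 2) × (4.8 - 4)/(6 - 4) × (4.8 - 8)/(6 - 8) = 0.448000
L_3(4.8) = (4.8 - 2)/(8 - 2) × (4.8 - 4)/(8 - 4) × (4.8 - 6)/(8 - 6) = -0.056000

P(4.8) = (-2)×L_0(4.8) + (-11)×L_1(4.8) + 15×L_2(4.8) + 24×L_3(4.8)
P(4.8) = -1.888000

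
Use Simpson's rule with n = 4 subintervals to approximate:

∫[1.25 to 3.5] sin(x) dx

f(x) = sin(x)
a = 1.25, b = 3.5, n = 4
h = (b - a)/n = 0.562500

Simpson's rule: (h/3)[f(x₀) + 4f(x₁) + 2f(x₂) + ... + f(xₙ)]

x_0 = 1.2500, f(x_0) = 0.948985, coefficient = 1
x_1 = 1.8125, f(x_1) = 0.970932, coefficient = 4
x_2 = 2.3750, f(x_2) = 0.693685, coefficient = 2
x_3 = 2.9375, f(x_3) = 0.202679, coefficient = 4
x_4 = 3.5000, f(x_4) = -0.350783, coefficient = 1

I ≈ (0.562500/3) × 6.680013 = 1.252502
Exact value: 1.251779
Error: 0.000723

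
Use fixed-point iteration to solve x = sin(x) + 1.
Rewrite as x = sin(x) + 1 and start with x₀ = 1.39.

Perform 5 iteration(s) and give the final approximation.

Equation: x = sin(x) + 1
Fixed-point form: x = sin(x) + 1
x₀ = 1.39

x_1 = g(1.390000) = 1.983701
x_2 = g(1.983701) = 1.915959
x_3 = g(1.915959) = 1.941020
x_4 = g(1.941020) = 1.932246
x_5 = g(1.932246) = 1.935385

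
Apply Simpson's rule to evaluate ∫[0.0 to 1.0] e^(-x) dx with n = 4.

f(x) = e^(-x)
a = 0.0, b = 1.0, n = 4
h = (b - a)/n = 0.250000

Simpson's rule: (h/3)[f(x₀) + 4f(x₁) + 2f(x₂) + ... + f(xₙ)]

x_0 = 0.0000, f(x_0) = 1.000000, coefficient = 1
x_1 = 0.2500, f(x_1) = 0.778801, coefficient = 4
x_2 = 0.5000, f(x_2) = 0.606531, coefficient = 2
x_3 = 0.7500, f(x_3) = 0.472367, coefficient = 4
x_4 = 1.0000, f(x_4) = 0.367879, coefficient = 1

I ≈ (0.250000/3) × 7.585610 = 0.632134
Exact value: 0.632121
Error: 0.000014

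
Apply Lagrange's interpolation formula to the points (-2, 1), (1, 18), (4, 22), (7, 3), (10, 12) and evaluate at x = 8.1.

Lagrange interpolation formula:
P(x) = Σ yᵢ × Lᵢ(x)
where Lᵢ(x) = Π_{j≠i} (x - xⱼ)/(xᵢ - xⱼ)

L_0(8.1) = (8.1 - 1)/(-2 - 1) × (8.1 - 4)/(-2 - 4) × (8.1 - 7)/(-2 - 7) × (8.1 - 10)/(-2 - 10) = -0.031296
L_1(8.1) = (8.1 - (-2))/(1 - (-2)) × (8.1 - 4)/(1 - 4) × (8.1 - 7)/(1 - 7) × (8.1 - 10)/(1 - 10) = 0.178080
L_2(8.1) = (8.1 - (-2))/(4 - (-2)) × (8.1 - 1)/(4 - 1) × (8.1 - 7)/(4 - 7) × (8.1 - 10)/(4 - 10) = -0.462574
L_3(8.1) = (8.1 - (-2))/(7 - (-2)) × (8.1 - 1)/(7 - 1) × (8.1 - 4)/(7 - 4) × (8.1 - 10)/(7 - 10) = 1.149426
L_4(8.1) = (8.1 - (-2))/(10 - (-2)) × (8.1 - 1)/(10 - 1) × (8.1 - 4)/(10 - 4) × (8.1 - 7)/(10 - 7) = 0.166364

P(8.1) = 1×L_0(8.1) + 18×L_1(8.1) + 22×L_2(8.1) + 3×L_3(8.1) + 12×L_4(8.1)
P(8.1) = -1.557830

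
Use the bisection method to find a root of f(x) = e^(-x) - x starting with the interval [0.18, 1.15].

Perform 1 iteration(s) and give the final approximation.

f(x) = e^(-x) - x
Initial interval: [0.18, 1.15]

Iteration 1:
  c_1 = (0.180000 + 1.150000)/2 = 0.665000
  f(c_1) = f(0.665000) = -0.150726
  f(a) × f(c) < 0, new interval: [0.180000, 0.665000]

After 1 iteration(s), the approximation is c_1 = 0.665000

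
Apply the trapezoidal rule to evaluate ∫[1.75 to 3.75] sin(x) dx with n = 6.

f(x) = sin(x)
a = 1.75, b = 3.75, n = 6
h = (b - a)/n = 0.333333

Trapezoidal rule: (h/2)[f(x₀) + 2f(x₁) + 2f(x₂) + ... + f(xₙ)]

x_0 = 1.7500, f(x_0) = 0.983986, coefficient = 1
x_1 = 2.0833, f(x_1) = 0.871503, coefficient = 2
x_2 = 2.4167, f(x_2) = 0.663080, coefficient = 2
x_3 = 2.7500, f(x_3) = 0.381661, coefficient = 2
x_4 = 3.0833, f(x_4) = 0.058226, coefficient = 2
x_5 = 3.4167, f(x_5) = -0.271618, coefficient = 2
x_6 = 3.7500, f(x_6) = -0.571561, coefficient = 1

I ≈ (0.333333/2) × 3.818129 = 0.636355
Exact value: 0.642313
Error: 0.005958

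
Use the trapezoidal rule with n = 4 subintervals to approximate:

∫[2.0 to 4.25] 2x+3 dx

f(x) = 2x+3
a = 2.0, b = 4.25, n = 4
h = (b - a)/n = 0.562500

Trapezoidal rule: (h/2)[f(x₀) + 2f(x₁) + 2f(x₂) + ... + f(xₙ)]

x_0 = 2.0000, f(x_0) = 7.000000, coefficient = 1
x_1 = 2.5625, f(x_1) = 8.125000, coefficient = 2
x_2 = 3.1250, f(x_2) = 9.250000, coefficient = 2
x_3 = 3.6875, f(x_3) = 10.375000, coefficient = 2
x_4 = 4.2500, f(x_4) = 11.500000, coefficient = 1

I ≈ (0.562500/2) × 74.000000 = 20.812500
Exact value: 20.812500
Error: 0.000000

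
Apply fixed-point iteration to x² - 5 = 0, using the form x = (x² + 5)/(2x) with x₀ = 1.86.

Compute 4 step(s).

Equation: x² - 5 = 0
Fixed-point form: x = (x² + 5)/(2x)
x₀ = 1.86

x_1 = g(1.860000) = 2.274086
x_2 = g(2.274086) = 2.236386
x_3 = g(2.236386) = 2.236068
x_4 = g(2.236068) = 2.236068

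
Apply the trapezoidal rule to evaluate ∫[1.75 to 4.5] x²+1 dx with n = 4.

f(x) = x²+1
a = 1.75, b = 4.5, n = 4
h = (b - a)/n = 0.687500

Trapezoidal rule: (h/2)[f(x₀) + 2f(x₁) + 2f(x₂) + ... + f(xₙ)]

x_0 = 1.7500, f(x_0) = 4.062500, coefficient = 1
x_1 = 2.4375, f(x_1) = 6.941406, coefficient = 2
x_2 = 3.1250, f(x_2) = 10.765625, coefficient = 2
x_3 = 3.8125, f(x_3) = 15.535156, coefficient = 2
x_4 = 4.5000, f(x_4) = 21.250000, coefficient = 1

I ≈ (0.687500/2) × 91.796875 = 31.555176
Exact value: 31.338542
Error: 0.216634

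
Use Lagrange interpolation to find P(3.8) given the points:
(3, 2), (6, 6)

Lagrange interpolation formula:
P(x) = Σ yᵢ × Lᵢ(x)
where Lᵢ(x) = Π_{j≠i} (x - xⱼ)/(xᵢ - xⱼ)

L_0(3.8) = (3.8 - 6)/(3 - 6) = 0.733333
L_1(3.8) = (3.8 - 3)/(6 - 3) = 0.266667

P(3.8) = 2×L_0(3.8) + 6×L_1(3.8)
P(3.8) = 3.066667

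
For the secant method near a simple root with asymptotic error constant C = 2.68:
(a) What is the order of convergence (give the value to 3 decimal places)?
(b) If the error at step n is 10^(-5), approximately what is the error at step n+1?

(a) Secant method has superlinear convergence with order φ = (1+√5)/2 ≈ 1.618.
    This means |e_{n+1}| ≈ C|e_n|^1.618.

(b) With |e_n| = 10^(-5) and C = 2.68:
    |e_{n+1}| ≈ 2.68 × (10^(-5))^1.618 = 2.68 × 10^(-8.09)

(a) ≈ 1.618 (golden ratio); (b) |e_{n+1}| ≈ 2.178e-08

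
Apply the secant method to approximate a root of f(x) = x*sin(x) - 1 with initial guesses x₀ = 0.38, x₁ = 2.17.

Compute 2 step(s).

f(x) = x*sin(x) - 1
x₀ = 0.38, x₁ = 2.17

Secant formula: x_{n+1} = x_n - f(x_n)(x_n - x_{n-1})/(f(x_n) - f(x_{n-1}))

Iteration 1:
  f(0.380000) = -0.859050
  f(2.170000) = 0.791953
  x_2 = 2.170000 - 0.791953×(2.170000 - 0.380000)/(0.791953 - (-0.859050))
       = 1.311373
Iteration 2:
  f(2.170000) = 0.791953
  f(1.311373) = 0.267492
  x_3 = 1.311373 - 0.267492×(1.311373 - 2.170000)/(0.267492 - 0.791953)
       = 0.873446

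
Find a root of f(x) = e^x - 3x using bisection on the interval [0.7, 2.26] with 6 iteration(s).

f(x) = e^x - 3x
Initial interval: [0.7, 2.26]

Iteration 1:
  c_1 = (0.700000 + 2.260000)/2 = 1.480000
  f(c_1) = f(1.480000) = -0.047054
  f(a) × f(c) ≥ 0, new interval: [1.480000, 2.260000]
Iteration 2:
  c_2 = (1.480000 + 2.260000)/2 = 1.870000
  f(c_2) = f(1.870000) = 0.878296
  f(a) × f(c) < 0, new interval: [1.480000, 1.870000]
Iteration 3:
  c_3 = (1.480000 + 1.870000)/2 = 1.675000
  f(c_3) = f(1.675000) = 0.313795
  f(a) × f(c) < 0, new interval: [1.480000, 1.675000]
Iteration 4:
  c_4 = (1.480000 + 1.675000)/2 = 1.577500
  f(c_4) = f(1.577500) = 0.110334
  f(a) × f(c) < 0, new interval: [1.480000, 1.577500]
Iteration 5:
  c_5 = (1.480000 + 1.577500)/2 = 1.528750
  f(c_5) = f(1.528750) = 0.026158
  f(a) × f(c) < 0, new interval: [1.480000, 1.528750]
Iteration 6:
  c_6 = (1.480000 + 1.528750)/2 = 1.504375
  f(c_6) = f(1.504375) = -0.011786
  f(a) × f(c) ≥ 0, new interval: [1.504375, 1.528750]

After 6 iteration(s), the approximation is c_6 = 1.504375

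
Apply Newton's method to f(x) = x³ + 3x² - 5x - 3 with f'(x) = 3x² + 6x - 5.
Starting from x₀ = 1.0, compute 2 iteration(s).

f(x) = x³ + 3x² - 5x - 3
f'(x) = 3x² + 6x - 5
x₀ = 1.0

Newton-Raphson formula: x_{n+1} = x_n - f(x_n)/f'(x_n)

Iteration 1:
  f(1.000000) = -4.000000
  f'(1.000000) = 4.000000
  x_1 = 1.000000 - (-4.000000)/4.000000 = 2.000000
Iteration 2:
  f(2.000000) = 7.000000
  f'(2.000000) = 19.000000
  x_2 = 2.000000 - 7.000000/19.000000 = 1.631579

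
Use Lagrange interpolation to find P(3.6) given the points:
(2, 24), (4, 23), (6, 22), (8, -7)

Lagrange interpolation formula:
P(x) = Σ yᵢ × Lᵢ(x)
where Lᵢ(x) = Π_{j≠i} (x - xⱼ)/(xᵢ - xⱼ)

L_0(3.6) = (3.6 - 4)/(2 - 4) × (3.6 - 6)/(2 - 6) × (3.6 - 8)/(2 - 8) = 0.088000
L_1(3.6) = (3.6 - 2)/(4 - 2) × (3.6 - 6)/(4 - 6) × (3.6 - 8)/(4 - 8) = 1.056000
L_2(3.6) = (3.6 - 2)/(6 - 2) × (3.6 - 4)/(6 - 4) × (3.6 - 8)/(6 - 8) = -0.176000
L_3(3.6) = (3.6 - 2)/(8 - 2) × (3.6 - 4)/(8 - 4) × (3.6 - 6)/(8 - 6) = 0.032000

P(3.6) = 24×L_0(3.6) + 23×L_1(3.6) + 22×L_2(3.6) + (-7)×L_3(3.6)
P(3.6) = 22.304000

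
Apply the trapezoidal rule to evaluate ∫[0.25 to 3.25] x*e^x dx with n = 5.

f(x) = x*e^x
a = 0.25, b = 3.25, n = 5
h = (b - a)/n = 0.600000

Trapezoidal rule: (h/2)[f(x₀) + 2f(x₁) + 2f(x₂) + ... + f(xₙ)]

x_0 = 0.2500, f(x_0) = 0.321006, coefficient = 1
x_1 = 0.8500, f(x_1) = 1.988700, coefficient = 2
x_2 = 1.4500, f(x_2) = 6.181516, coefficient = 2
x_3 = 2.0500, f(x_3) = 15.924197, coefficient = 2
x_4 = 2.6500, f(x_4) = 37.508202, coefficient = 2
x_5 = 3.2500, f(x_5) = 83.818605, coefficient = 1

I ≈ (0.600000/2) × 207.344842 = 62.203453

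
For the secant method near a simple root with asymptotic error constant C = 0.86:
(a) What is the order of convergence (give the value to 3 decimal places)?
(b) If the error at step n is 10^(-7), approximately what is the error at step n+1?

(a) Secant method has superlinear convergence with order φ = (1+√5)/2 ≈ 1.618.
    This means |e_{n+1}| ≈ C|e_n|^1.618.

(b) With |e_n| = 10^(-7) and C = 0.86:
    |e_{n+1}| ≈ 0.86 × (10^(-7))^1.618 = 0.86 × 10^(-11.33)

(a) ≈ 1.618 (golden ratio); (b) |e_{n+1}| ≈ 4.058e-12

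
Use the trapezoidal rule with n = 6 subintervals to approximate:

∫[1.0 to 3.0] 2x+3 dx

f(x) = 2x+3
a = 1.0, b = 3.0, n = 6
h = (b - a)/n = 0.333333

Trapezoidal rule: (h/2)[f(x₀) + 2f(x₁) + 2f(x₂) + ... + f(xₙ)]

x_0 = 1.0000, f(x_0) = 5.000000, coefficient = 1
x_1 = 1.3333, f(x_1) = 5.666667, coefficient = 2
x_2 = 1.6667, f(x_2) = 6.333333, coefficient = 2
x_3 = 2.0000, f(x_3) = 7.000000, coefficient = 2
x_4 = 2.3333, f(x_4) = 7.666667, coefficient = 2
x_5 = 2.6667, f(x_5) = 8.333333, coefficient = 2
x_6 = 3.0000, f(x_6) = 9.000000, coefficient = 1

I ≈ (0.333333/2) × 84.000000 = 14.000000
Exact value: 14.000000
Error: 0.000000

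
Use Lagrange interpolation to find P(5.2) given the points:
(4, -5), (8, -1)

Lagrange interpolation formula:
P(x) = Σ yᵢ × Lᵢ(x)
where Lᵢ(x) = Π_{j≠i} (x - xⱼ)/(xᵢ - xⱼ)

L_0(5.2) = (5.2 - 8)/(4 - 8) = 0.700000
L_1(5.2) = (5.2 - 4)/(8 - 4) = 0.300000

P(5.2) = (-5)×L_0(5.2) + (-1)×L_1(5.2)
P(5.2) = -3.800000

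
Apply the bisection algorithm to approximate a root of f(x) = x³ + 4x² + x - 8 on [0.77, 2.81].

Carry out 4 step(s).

f(x) = x³ + 4x² + x - 8
Initial interval: [0.77, 2.81]

Iteration 1:
  c_1 = (0.770000 + 2.810000)/2 = 1.790000
  f(c_1) = f(1.790000) = 12.341739
  f(a) × f(c) < 0, new interval: [0.770000, 1.790000]
Iteration 2:
  c_2 = (0.770000 + 1.790000)/2 = 1.280000
  f(c_2) = f(1.280000) = 1.930752
  f(a) × f(c) < 0, new interval: [0.770000, 1.280000]
Iteration 3:
  c_3 = (0.770000 + 1.280000)/2 = 1.025000
  f(c_3) = f(1.025000) = -1.695609
  f(a) × f(c) ≥ 0, new interval: [1.025000, 1.280000]
Iteration 4:
  c_4 = (1.025000 + 1.280000)/2 = 1.152500
  f(c_4) = f(1.152500) = -0.003660
  f(a) × f(c) ≥ 0, new interval: [1.152500, 1.280000]

After 4 iteration(s), the approximation is c_4 = 1.152500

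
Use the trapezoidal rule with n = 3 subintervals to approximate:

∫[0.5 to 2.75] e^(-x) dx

f(x) = e^(-x)
a = 0.5, b = 2.75, n = 3
h = (b - a)/n = 0.750000

Trapezoidal rule: (h/2)[f(x₀) + 2f(x₁) + 2f(x₂) + ... + f(xₙ)]

x_0 = 0.5000, f(x_0) = 0.606531, coefficient = 1
x_1 = 1.2500, f(x_1) = 0.286505, coefficient = 2
x_2 = 2.0000, f(x_2) = 0.135335, coefficient = 2
x_3 = 2.7500, f(x_3) = 0.063928, coefficient = 1

I ≈ (0.750000/2) × 1.514139 = 0.567802
Exact value: 0.542603
Error: 0.025199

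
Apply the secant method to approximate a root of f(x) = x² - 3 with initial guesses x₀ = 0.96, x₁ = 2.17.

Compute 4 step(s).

f(x) = x² - 3
x₀ = 0.96, x₁ = 2.17

Secant formula: x_{n+1} = x_n - f(x_n)(x_n - x_{n-1})/(f(x_n) - f(x_{n-1}))

Iteration 1:
  f(0.960000) = -2.078400
  f(2.170000) = 1.708900
  x_2 = 2.170000 - 1.708900×(2.170000 - 0.960000)/(1.708900 - (-2.078400))
       = 1.624026
Iteration 2:
  f(2.170000) = 1.708900
  f(1.624026) = -0.362541
  x_3 = 1.624026 - (-0.362541)×(1.624026 - 2.170000)/(-0.362541 - 1.708900)
       = 1.719581
Iteration 3:
  f(1.624026) = -0.362541
  f(1.719581) = -0.043040
  x_4 = 1.719581 - (-0.043040)×(1.719581 - 1.624026)/(-0.043040 - (-0.362541))
       = 1.732454
Iteration 4:
  f(1.719581) = -0.043040
  f(1.732454) = 0.001396
  x_5 = 1.732454 - 0.001396×(1.732454 - 1.719581)/(0.001396 - (-0.043040))
       = 1.732049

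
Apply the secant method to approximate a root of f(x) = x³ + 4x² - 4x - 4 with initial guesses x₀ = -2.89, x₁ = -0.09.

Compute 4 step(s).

f(x) = x³ + 4x² - 4x - 4
x₀ = -2.89, x₁ = -0.09

Secant formula: x_{n+1} = x_n - f(x_n)(x_n - x_{n-1})/(f(x_n) - f(x_{n-1}))

Iteration 1:
  f(-2.890000) = 16.830831
  f(-0.090000) = -3.608329
  x_2 = -0.090000 - (-3.608329)×(-0.090000 - (-2.890000))/(-3.608329 - 16.830831)
       = -0.584312
Iteration 2:
  f(-0.090000) = -3.608329
  f(-0.584312) = -0.496566
  x_3 = -0.584312 - (-0.496566)×(-0.584312 - (-0.090000))/(-0.496566 - (-3.608329))
       = -0.663193
Iteration 3:
  f(-0.584312) = -0.496566
  f(-0.663193) = 0.120382
  x_4 = -0.663193 - 0.120382×(-0.663193 - (-0.584312))/(0.120382 - (-0.496566))
       = -0.647801
Iteration 4:
  f(-0.663193) = 0.120382
  f(-0.647801) = -0.002057
  x_5 = -0.647801 - (-0.002057)×(-0.647801 - (-0.663193))/(-0.002057 - 0.120382)
       = -0.648060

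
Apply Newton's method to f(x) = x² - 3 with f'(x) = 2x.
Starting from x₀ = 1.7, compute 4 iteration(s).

f(x) = x² - 3
f'(x) = 2x
x₀ = 1.7

Newton-Raphson formula: x_{n+1} = x_n - f(x_n)/f'(x_n)

Iteration 1:
  f(1.700000) = -0.110000
  f'(1.700000) = 3.400000
  x_1 = 1.700000 - (-0.110000)/3.400000 = 1.732353
Iteration 2:
  f(1.732353) = 0.001047
  f'(1.732353) = 3.464706
  x_2 = 1.732353 - 0.001047/3.464706 = 1.732051
Iteration 3:
  f(1.732051) = 0.000000
  f'(1.732051) = 3.464102
  x_3 = 1.732051 - 0.000000/3.464102 = 1.732051
Iteration 4:
  f(1.732051) = 0.000000
  f'(1.732051) = 3.464102
  x_4 = 1.732051 - 0.000000/3.464102 = 1.732051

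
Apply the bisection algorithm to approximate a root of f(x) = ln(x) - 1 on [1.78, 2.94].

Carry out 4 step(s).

f(x) = ln(x) - 1
Initial interval: [1.78, 2.94]

Iteration 1:
  c_1 = (1.780000 + 2.940000)/2 = 2.360000
  f(c_1) = f(2.360000) = -0.141338
  f(a) × f(c) ≥ 0, new interval: [2.360000, 2.940000]
Iteration 2:
  c_2 = (2.360000 + 2.940000)/2 = 2.650000
  f(c_2) = f(2.650000) = -0.025440
  f(a) × f(c) ≥ 0, new interval: [2.650000, 2.940000]
Iteration 3:
  c_3 = (2.650000 + 2.940000)/2 = 2.795000
  f(c_3) = f(2.795000) = 0.027832
  f(a) × f(c) < 0, new interval: [2.650000, 2.795000]
Iteration 4:
  c_4 = (2.650000 + 2.795000)/2 = 2.722500
  f(c_4) = f(2.722500) = 0.001551
  f(a) × f(c) < 0, new interval: [2.650000, 2.722500]

After 4 iteration(s), the approximation is c_4 = 2.722500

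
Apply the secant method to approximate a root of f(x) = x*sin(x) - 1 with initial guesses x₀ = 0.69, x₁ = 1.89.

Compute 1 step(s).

f(x) = x*sin(x) - 1
x₀ = 0.69, x₁ = 1.89

Secant formula: x_{n+1} = x_n - f(x_n)(x_n - x_{n-1})/(f(x_n) - f(x_{n-1}))

Iteration 1:
  f(0.690000) = -0.560789
  f(1.890000) = 0.794528
  x_2 = 1.890000 - 0.794528×(1.890000 - 0.690000)/(0.794528 - (-0.560789))
       = 1.186524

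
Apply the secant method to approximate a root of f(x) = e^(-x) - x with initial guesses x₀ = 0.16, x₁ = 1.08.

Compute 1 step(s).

f(x) = e^(-x) - x
x₀ = 0.16, x₁ = 1.08

Secant formula: x_{n+1} = x_n - f(x_n)(x_n - x_{n-1})/(f(x_n) - f(x_{n-1}))

Iteration 1:
  f(0.160000) = 0.692144
  f(1.080000) = -0.740404
  x_2 = 1.080000 - (-0.740404)×(1.080000 - 0.160000)/(-0.740404 - 0.692144)
       = 0.604503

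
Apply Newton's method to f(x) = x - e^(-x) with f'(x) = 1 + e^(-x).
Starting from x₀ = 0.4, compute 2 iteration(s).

f(x) = x - e^(-x)
f'(x) = 1 + e^(-x)
x₀ = 0.4

Newton-Raphson formula: x_{n+1} = x_n - f(x_n)/f'(x_n)

Iteration 1:
  f(0.400000) = -0.270320
  f'(0.400000) = 1.670320
  x_1 = 0.400000 - (-0.270320)/1.670320 = 0.561837
Iteration 2:
  f(0.561837) = -0.008323
  f'(0.561837) = 1.570161
  x_2 = 0.561837 - (-0.008323)/1.570161 = 0.567138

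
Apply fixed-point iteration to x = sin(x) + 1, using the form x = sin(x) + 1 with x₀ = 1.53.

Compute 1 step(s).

Equation: x = sin(x) + 1
Fixed-point form: x = sin(x) + 1
x₀ = 1.53

x_1 = g(1.530000) = 1.999168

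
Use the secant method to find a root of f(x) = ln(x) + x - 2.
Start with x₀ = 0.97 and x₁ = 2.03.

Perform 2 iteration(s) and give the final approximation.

f(x) = ln(x) + x - 2
x₀ = 0.97, x₁ = 2.03

Secant formula: x_{n+1} = x_n - f(x_n)(x_n - x_{n-1})/(f(x_n) - f(x_{n-1}))

Iteration 1:
  f(0.970000) = -1.060459
  f(2.030000) = 0.738036
  x_2 = 2.030000 - 0.738036×(2.030000 - 0.970000)/(0.738036 - (-1.060459))
       = 1.595015
Iteration 2:
  f(2.030000) = 0.738036
  f(1.595015) = 0.061899
  x_3 = 1.595015 - 0.061899×(1.595015 - 2.030000)/(0.061899 - 0.738036)
       = 1.555194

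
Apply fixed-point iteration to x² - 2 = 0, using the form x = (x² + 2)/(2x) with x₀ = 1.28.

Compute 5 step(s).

Equation: x² - 2 = 0
Fixed-point form: x = (x² + 2)/(2x)
x₀ = 1.28

x_1 = g(1.280000) = 1.421250
x_2 = g(1.421250) = 1.414231
x_3 = g(1.414231) = 1.414214
x_4 = g(1.414214) = 1.414214
x_5 = g(1.414214) = 1.414214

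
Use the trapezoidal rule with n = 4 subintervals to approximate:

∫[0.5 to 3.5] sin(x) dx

f(x) = sin(x)
a = 0.5, b = 3.5, n = 4
h = (b - a)/n = 0.750000

Trapezoidal rule: (h/2)[f(x₀) + 2f(x₁) + 2f(x₂) + ... + f(xₙ)]

x_0 = 0.5000, f(x_0) = 0.479426, coefficient = 1
x_1 = 1.2500, f(x_1) = 0.948985, coefficient = 2
x_2 = 2.0000, f(x_2) = 0.909297, coefficient = 2
x_3 = 2.7500, f(x_3) = 0.381661, coefficient = 2
x_4 = 3.5000, f(x_4) = -0.350783, coefficient = 1

I ≈ (0.750000/2) × 4.608528 = 1.728198
Exact value: 1.814039
Error: 0.085841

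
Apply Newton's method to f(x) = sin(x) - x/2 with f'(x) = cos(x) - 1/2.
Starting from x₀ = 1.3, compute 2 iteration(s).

f(x) = sin(x) - x/2
f'(x) = cos(x) - 1/2
x₀ = 1.3

Newton-Raphson formula: x_{n+1} = x_n - f(x_n)/f'(x_n)

Iteration 1:
  f(1.300000) = 0.313558
  f'(1.300000) = -0.232501
  x_1 = 1.300000 - 0.313558/(-0.232501) = 2.648631
Iteration 2:
  f(2.648631) = -0.851078
  f'(2.648631) = -1.380935
  x_2 = 2.648631 - (-0.851078)/(-1.380935) = 2.032325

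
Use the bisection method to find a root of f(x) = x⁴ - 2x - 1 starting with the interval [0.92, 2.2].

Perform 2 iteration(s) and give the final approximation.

f(x) = x⁴ - 2x - 1
Initial interval: [0.92, 2.2]

Iteration 1:
  c_1 = (0.920000 + 2.200000)/2 = 1.560000
  f(c_1) = f(1.560000) = 1.802409
  f(a) × f(c) < 0, new interval: [0.920000, 1.560000]
Iteration 2:
  c_2 = (0.920000 + 1.560000)/2 = 1.240000
  f(c_2) = f(1.240000) = -1.115786
  f(a) × f(c) ≥ 0, new interval: [1.240000, 1.560000]

After 2 iteration(s), the approximation is c_2 = 1.240000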